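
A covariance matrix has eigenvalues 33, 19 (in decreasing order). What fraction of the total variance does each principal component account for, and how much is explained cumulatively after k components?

Step 1 — total variance = trace(Sigma) = Σ λ_i = 33 + 19 = 52.

Step 2 — fraction explained by component i = λ_i / Σ λ:
  PC1: 33/52 = 0.6346
  PC2: 19/52 = 0.3654

Step 3 — cumulative fraction after k components = (λ_1 + ... + λ_k) / Σ λ:
  k = 1: 33/52 = 0.6346
  k = 2: (33 + 19)/52 = 52/52 = 1

Summary (fraction, with percent):

explained: PC1 0.6346 (63.46%), PC2 0.3654 (36.54%);  cumulative: 0.6346, 1


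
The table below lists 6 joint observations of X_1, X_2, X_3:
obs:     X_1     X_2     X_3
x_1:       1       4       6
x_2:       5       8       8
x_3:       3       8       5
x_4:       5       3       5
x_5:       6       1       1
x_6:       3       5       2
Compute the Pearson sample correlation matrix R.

Step 1 — column means:
  mean(X_1) = (1 + 5 + 3 + 5 + 6 + 3) / 6 = 23/6 = 3.8333
  mean(X_2) = (4 + 8 + 8 + 3 + 1 + 5) / 6 = 29/6 = 4.8333
  mean(X_3) = (6 + 8 + 5 + 5 + 1 + 2) / 6 = 27/6 = 4.5

Step 2 — sample variances and covariances s[i,j] = (1/(n-1)) · Σ_k (x_{k,i} - mean_i) · (x_{k,j} - mean_j), with n-1 = 5:
  s[X_1,X_1] = ((-2.8333)·(-2.8333) + (1.1667)·(1.1667) + (-0.8333)·(-0.8333) + (1.1667)·(1.1667) + (2.1667)·(2.1667) + (-0.8333)·(-0.8333)) / 5 = 16.8333/5 = 3.3667
  s[X_1,X_2] = ((-2.8333)·(-0.8333) + (1.1667)·(3.1667) + (-0.8333)·(3.1667) + (1.1667)·(-1.8333) + (2.1667)·(-3.8333) + (-0.8333)·(0.1667)) / 5 = -7.1667/5 = -1.4333
  s[X_1,X_3] = ((-2.8333)·(1.5) + (1.1667)·(3.5) + (-0.8333)·(0.5) + (1.1667)·(0.5) + (2.1667)·(-3.5) + (-0.8333)·(-2.5)) / 5 = -5.5/5 = -1.1
  s[X_2,X_2] = ((-0.8333)·(-0.8333) + (3.1667)·(3.1667) + (3.1667)·(3.1667) + (-1.8333)·(-1.8333) + (-3.8333)·(-3.8333) + (0.1667)·(0.1667)) / 5 = 38.8333/5 = 7.7667
  s[X_2,X_3] = ((-0.8333)·(1.5) + (3.1667)·(3.5) + (3.1667)·(0.5) + (-1.8333)·(0.5) + (-3.8333)·(-3.5) + (0.1667)·(-2.5)) / 5 = 23.5/5 = 4.7
  s[X_3,X_3] = ((1.5)·(1.5) + (3.5)·(3.5) + (0.5)·(0.5) + (0.5)·(0.5) + (-3.5)·(-3.5) + (-2.5)·(-2.5)) / 5 = 33.5/5 = 6.7
  Sample standard deviations s_i = √(s[i,i]):
  s(X_1) = √(3.3667) = 1.8348
  s(X_2) = √(7.7667) = 2.7869
  s(X_3) = √(6.7) = 2.5884

Step 3 — r_{ij} = s_{ij} / (s_i · s_j):
  r[X_1,X_1] = 1 (diagonal).
  r[X_1,X_2] = -1.4333 / (1.8348 · 2.7869) = -1.4333 / 5.1135 = -0.2803
  r[X_1,X_3] = -1.1 / (1.8348 · 2.5884) = -1.1 / 4.7494 = -0.2316
  r[X_2,X_2] = 1 (diagonal).
  r[X_2,X_3] = 4.7 / (2.7869 · 2.5884) = 4.7 / 7.2136 = 0.6515
  r[X_3,X_3] = 1 (diagonal).

R is symmetric with unit diagonal. Assembling:

R = [[1, -0.2803, -0.2316],
 [-0.2803, 1, 0.6515],
 [-0.2316, 0.6515, 1]]


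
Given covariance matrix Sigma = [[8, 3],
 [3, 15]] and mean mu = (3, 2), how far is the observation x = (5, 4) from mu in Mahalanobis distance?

Step 1 — centre the observation: (x - mu) = (2, 2).

Step 2 — invert Sigma. det(Sigma) = 8·15 - (3)² = 111.
  Sigma^{-1} = (1/det) · [[d, -b], [-b, a]] = [[0.1351, -0.027],
 [-0.027, 0.0721]].

Step 3 — form the quadratic (x - mu)^T · Sigma^{-1} · (x - mu):
  Sigma^{-1} · (x - mu) = (0.2162, 0.0901).
  (x - mu)^T · [Sigma^{-1} · (x - mu)] = (2)·(0.2162) + (2)·(0.0901) = 0.6126.

Step 4 — take square root: d = √(0.6126) ≈ 0.7827.

d(x, mu) = √(0.6126) ≈ 0.7827


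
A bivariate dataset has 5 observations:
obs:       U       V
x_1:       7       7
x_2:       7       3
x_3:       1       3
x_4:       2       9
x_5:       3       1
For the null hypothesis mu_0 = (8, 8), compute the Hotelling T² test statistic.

Step 1 — sample mean vector:
  mean(U) = (7 + 7 + 1 + 2 + 3) / 5 = 20/5 = 4
  mean(V) = (7 + 3 + 3 + 9 + 1) / 5 = 23/5 = 4.6
  x̄ = (4, 4.6),  deviation x̄ - mu_0 = (4, 4.6) - (8, 8) = (-4, -3.4).

Step 2 — sample covariance matrix, S[i,j] = (1/(n-1)) · Σ_k (x_{k,i} - mean_i) · (x_{k,j} - mean_j), divisor n-1 = 4:
  S[U,U] = ((3)·(3) + (3)·(3) + (-3)·(-3) + (-2)·(-2) + (-1)·(-1)) / 4 = 32/4 = 8
  S[U,V] = ((3)·(2.4) + (3)·(-1.6) + (-3)·(-1.6) + (-2)·(4.4) + (-1)·(-3.6)) / 4 = 2/4 = 0.5
  S[V,V] = ((2.4)·(2.4) + (-1.6)·(-1.6) + (-1.6)·(-1.6) + (4.4)·(4.4) + (-3.6)·(-3.6)) / 4 = 43.2/4 = 10.8
  S = [[8, 0.5],
 [0.5, 10.8]].

Step 3 — invert S. det(S) = 8·10.8 - (0.5)² = 86.15.
  S^{-1} = (1/det) · [[d, -b], [-b, a]] = [[0.1254, -0.0058],
 [-0.0058, 0.0929]].

Step 4 — quadratic form (x̄ - mu_0)^T · S^{-1} · (x̄ - mu_0):
  S^{-1} · (x̄ - mu_0) = (-0.4817, -0.2925),
  (x̄ - mu_0)^T · [...] = (-4)·(-0.4817) + (-3.4)·(-0.2925) = 2.9214.

Step 5 — scale by n: T² = 5 · 2.9214 = 14.6071.

T² ≈ 14.6071


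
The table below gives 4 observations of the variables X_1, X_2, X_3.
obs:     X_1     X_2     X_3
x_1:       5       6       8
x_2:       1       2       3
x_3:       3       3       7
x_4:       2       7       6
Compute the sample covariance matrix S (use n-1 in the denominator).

Step 1 — column means:
  mean(X_1) = (5 + 1 + 3 + 2) / 4 = 11/4 = 2.75
  mean(X_2) = (6 + 2 + 3 + 7) / 4 = 18/4 = 4.5
  mean(X_3) = (8 + 3 + 7 + 6) / 4 = 24/4 = 6

Step 2 — sample covariance S[i,j] = (1/(n-1)) · Σ_k (x_{k,i} - mean_i) · (x_{k,j} - mean_j), with n-1 = 3.
  S[X_1,X_1] = ((2.25)·(2.25) + (-1.75)·(-1.75) + (0.25)·(0.25) + (-0.75)·(-0.75)) / 3 = 8.75/3 = 2.9167
  S[X_1,X_2] = ((2.25)·(1.5) + (-1.75)·(-2.5) + (0.25)·(-1.5) + (-0.75)·(2.5)) / 3 = 5.5/3 = 1.8333
  S[X_1,X_3] = ((2.25)·(2) + (-1.75)·(-3) + (0.25)·(1) + (-0.75)·(0)) / 3 = 10/3 = 3.3333
  S[X_2,X_2] = ((1.5)·(1.5) + (-2.5)·(-2.5) + (-1.5)·(-1.5) + (2.5)·(2.5)) / 3 = 17/3 = 5.6667
  S[X_2,X_3] = ((1.5)·(2) + (-2.5)·(-3) + (-1.5)·(1) + (2.5)·(0)) / 3 = 9/3 = 3
  S[X_3,X_3] = ((2)·(2) + (-3)·(-3) + (1)·(1) + (0)·(0)) / 3 = 14/3 = 4.6667

S is symmetric (S[j,i] = S[i,j]). Assembling:

S = [[2.9167, 1.8333, 3.3333],
 [1.8333, 5.6667, 3],
 [3.3333, 3, 4.6667]]


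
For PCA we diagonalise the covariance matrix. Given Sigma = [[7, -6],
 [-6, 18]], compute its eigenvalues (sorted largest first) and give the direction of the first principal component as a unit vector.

Step 1 — characteristic polynomial of 2×2 Sigma:
  det(Sigma - λI) = λ² - trace · λ + det = 0.
  trace = 7 + 18 = 25, det = 7·18 - (-6)² = 90.
Step 2 — discriminant:
  Δ = trace² - 4·det = 625 - 360 = 265.
Step 3 — eigenvalues:
  λ = (trace ± √Δ)/2 = (25 ± 16.2788)/2,
  λ_1 = 20.6394,  λ_2 = 4.3606.

Step 4 — unit eigenvector for λ_1: solve (Sigma - λ_1 I)v = 0. First row:
  (7 - 20.6394)·v_x + (-6)·v_y = 0, i.e. (-13.6394)·v_x + (-6)·v_y = 0,
  so v ∝ (b, λ_1 - a) = (-6, 13.6394); multiply by -1 so the first entry is positive: u = (6, -13.6394).
  ||u|| = √((6)² + (-13.6394)²) = √(222.0335) ≈ 14.9008,
  v_1 = u/||u|| ≈ (0.4027, -0.9153) (||v_1|| = 1).

λ_1 = 20.6394,  λ_2 = 4.3606;  v_1 ≈ (0.4027, -0.9153)


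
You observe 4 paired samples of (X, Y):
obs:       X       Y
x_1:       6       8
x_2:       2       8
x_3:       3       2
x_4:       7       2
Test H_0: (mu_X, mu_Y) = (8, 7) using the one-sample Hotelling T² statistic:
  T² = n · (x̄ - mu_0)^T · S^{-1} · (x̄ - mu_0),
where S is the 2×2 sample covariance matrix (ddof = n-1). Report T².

Step 1 — sample mean vector:
  mean(X) = (6 + 2 + 3 + 7) / 4 = 18/4 = 4.5
  mean(Y) = (8 + 8 + 2 + 2) / 4 = 20/4 = 5
  x̄ = (4.5, 5),  deviation x̄ - mu_0 = (4.5, 5) - (8, 7) = (-3.5, -2).

Step 2 — sample covariance matrix, S[i,j] = (1/(n-1)) · Σ_k (x_{k,i} - mean_i) · (x_{k,j} - mean_j), divisor n-1 = 3:
  S[X,X] = ((1.5)·(1.5) + (-2.5)·(-2.5) + (-1.5)·(-1.5) + (2.5)·(2.5)) / 3 = 17/3 = 5.6667
  S[X,Y] = ((1.5)·(3) + (-2.5)·(3) + (-1.5)·(-3) + (2.5)·(-3)) / 3 = -6/3 = -2
  S[Y,Y] = ((3)·(3) + (3)·(3) + (-3)·(-3) + (-3)·(-3)) / 3 = 36/3 = 12
  S = [[5.6667, -2],
 [-2, 12]].

Step 3 — invert S. det(S) = 5.6667·12 - (-2)² = 64.
  S^{-1} = (1/det) · [[d, -b], [-b, a]] = [[0.1875, 0.0312],
 [0.0312, 0.0885]].

Step 4 — quadratic form (x̄ - mu_0)^T · S^{-1} · (x̄ - mu_0):
  S^{-1} · (x̄ - mu_0) = (-0.7188, -0.2865),
  (x̄ - mu_0)^T · [...] = (-3.5)·(-0.7188) + (-2)·(-0.2865) = 3.0885.

Step 5 — scale by n: T² = 4 · 3.0885 = 12.3542.

T² ≈ 12.3542


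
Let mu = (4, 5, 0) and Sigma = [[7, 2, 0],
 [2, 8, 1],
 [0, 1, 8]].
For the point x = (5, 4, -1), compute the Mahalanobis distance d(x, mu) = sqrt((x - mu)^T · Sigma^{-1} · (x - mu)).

Step 1 — centre the observation: (x - mu) = (1, -1, -1).

Step 2 — invert Sigma (cofactor / det for 3×3, or solve directly):
  Sigma^{-1} = [[0.154, -0.0391, 0.0049],
 [-0.0391, 0.1369, -0.0171],
 [0.0049, -0.0171, 0.1271]].

Step 3 — form the quadratic (x - mu)^T · Sigma^{-1} · (x - mu):
  Sigma^{-1} · (x - mu) = (0.1883, -0.1589, -0.1051).
  (x - mu)^T · [Sigma^{-1} · (x - mu)] = (1)·(0.1883) + (-1)·(-0.1589) + (-1)·(-0.1051) = 0.4523.

Step 4 — take square root: d = √(0.4523) ≈ 0.6725.

d(x, mu) = √(0.4523) ≈ 0.6725


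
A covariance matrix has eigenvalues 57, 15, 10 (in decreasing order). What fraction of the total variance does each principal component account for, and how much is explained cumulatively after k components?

Step 1 — total variance = trace(Sigma) = Σ λ_i = 57 + 15 + 10 = 82.

Step 2 — fraction explained by component i = λ_i / Σ λ:
  PC1: 57/82 = 0.6951
  PC2: 15/82 = 0.1829
  PC3: 10/82 = 0.122

Step 3 — cumulative fraction after k components = (λ_1 + ... + λ_k) / Σ λ:
  k = 1: 57/82 = 0.6951
  k = 2: (57 + 15)/82 = 72/82 = 0.878
  k = 3: (57 + 15 + 10)/82 = 82/82 = 1

Summary (fraction, with percent):

explained: PC1 0.6951 (69.51%), PC2 0.1829 (18.29%), PC3 0.122 (12.2%);  cumulative: 0.6951, 0.878, 1


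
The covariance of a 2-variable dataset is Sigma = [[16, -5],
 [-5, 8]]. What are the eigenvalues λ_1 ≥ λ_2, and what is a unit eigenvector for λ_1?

Step 1 — characteristic polynomial of 2×2 Sigma:
  det(Sigma - λI) = λ² - trace · λ + det = 0.
  trace = 16 + 8 = 24, det = 16·8 - (-5)² = 103.
Step 2 — discriminant:
  Δ = trace² - 4·det = 576 - 412 = 164.
Step 3 — eigenvalues:
  λ = (trace ± √Δ)/2 = (24 ± 12.8062)/2,
  λ_1 = 18.4031,  λ_2 = 5.5969.

Step 4 — unit eigenvector for λ_1: solve (Sigma - λ_1 I)v = 0. First row:
  (16 - 18.4031)·v_x + (-5)·v_y = 0, i.e. (-2.4031)·v_x + (-5)·v_y = 0,
  so v ∝ (b, λ_1 - a) = (-5, 2.4031); multiply by -1 so the first entry is positive: u = (5, -2.4031).
  ||u|| = √((5)² + (-2.4031)²) = √(30.775) ≈ 5.5475,
  v_1 = u/||u|| ≈ (0.9013, -0.4332) (||v_1|| = 1).

λ_1 = 18.4031,  λ_2 = 5.5969;  v_1 ≈ (0.9013, -0.4332)


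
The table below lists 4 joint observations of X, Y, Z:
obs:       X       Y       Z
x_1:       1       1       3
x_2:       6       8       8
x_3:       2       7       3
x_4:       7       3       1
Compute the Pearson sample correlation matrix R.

Step 1 — column means:
  mean(X) = (1 + 6 + 2 + 7) / 4 = 16/4 = 4
  mean(Y) = (1 + 8 + 7 + 3) / 4 = 19/4 = 4.75
  mean(Z) = (3 + 8 + 3 + 1) / 4 = 15/4 = 3.75

Step 2 — sample variances and covariances s[i,j] = (1/(n-1)) · Σ_k (x_{k,i} - mean_i) · (x_{k,j} - mean_j), with n-1 = 3:
  s[X,X] = ((-3)·(-3) + (2)·(2) + (-2)·(-2) + (3)·(3)) / 3 = 26/3 = 8.6667
  s[X,Y] = ((-3)·(-3.75) + (2)·(3.25) + (-2)·(2.25) + (3)·(-1.75)) / 3 = 8/3 = 2.6667
  s[X,Z] = ((-3)·(-0.75) + (2)·(4.25) + (-2)·(-0.75) + (3)·(-2.75)) / 3 = 4/3 = 1.3333
  s[Y,Y] = ((-3.75)·(-3.75) + (3.25)·(3.25) + (2.25)·(2.25) + (-1.75)·(-1.75)) / 3 = 32.75/3 = 10.9167
  s[Y,Z] = ((-3.75)·(-0.75) + (3.25)·(4.25) + (2.25)·(-0.75) + (-1.75)·(-2.75)) / 3 = 19.75/3 = 6.5833
  s[Z,Z] = ((-0.75)·(-0.75) + (4.25)·(4.25) + (-0.75)·(-0.75) + (-2.75)·(-2.75)) / 3 = 26.75/3 = 8.9167
  Sample standard deviations s_i = √(s[i,i]):
  s(X) = √(8.6667) = 2.9439
  s(Y) = √(10.9167) = 3.304
  s(Z) = √(8.9167) = 2.9861

Step 3 — r_{ij} = s_{ij} / (s_i · s_j):
  r[X,X] = 1 (diagonal).
  r[X,Y] = 2.6667 / (2.9439 · 3.304) = 2.6667 / 9.7268 = 0.2742
  r[X,Z] = 1.3333 / (2.9439 · 2.9861) = 1.3333 / 8.7908 = 0.1517
  r[Y,Y] = 1 (diagonal).
  r[Y,Z] = 6.5833 / (3.304 · 2.9861) = 6.5833 / 9.8661 = 0.6673
  r[Z,Z] = 1 (diagonal).

R is symmetric with unit diagonal. Assembling:

R = [[1, 0.2742, 0.1517],
 [0.2742, 1, 0.6673],
 [0.1517, 0.6673, 1]]


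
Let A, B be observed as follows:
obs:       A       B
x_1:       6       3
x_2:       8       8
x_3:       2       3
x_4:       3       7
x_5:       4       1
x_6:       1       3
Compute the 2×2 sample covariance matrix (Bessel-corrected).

Step 1 — column means:
  mean(A) = (6 + 8 + 2 + 3 + 4 + 1) / 6 = 24/6 = 4
  mean(B) = (3 + 8 + 3 + 7 + 1 + 3) / 6 = 25/6 = 4.1667

Step 2 — sample covariance S[i,j] = (1/(n-1)) · Σ_k (x_{k,i} - mean_i) · (x_{k,j} - mean_j), with n-1 = 5.
  S[A,A] = ((2)·(2) + (4)·(4) + (-2)·(-2) + (-1)·(-1) + (0)·(0) + (-3)·(-3)) / 5 = 34/5 = 6.8
  S[A,B] = ((2)·(-1.1667) + (4)·(3.8333) + (-2)·(-1.1667) + (-1)·(2.8333) + (0)·(-3.1667) + (-3)·(-1.1667)) / 5 = 16/5 = 3.2
  S[B,B] = ((-1.1667)·(-1.1667) + (3.8333)·(3.8333) + (-1.1667)·(-1.1667) + (2.8333)·(2.8333) + (-3.1667)·(-3.1667) + (-1.1667)·(-1.1667)) / 5 = 36.8333/5 = 7.3667

S is symmetric (S[j,i] = S[i,j]). Assembling:

S = [[6.8, 3.2],
 [3.2, 7.3667]]


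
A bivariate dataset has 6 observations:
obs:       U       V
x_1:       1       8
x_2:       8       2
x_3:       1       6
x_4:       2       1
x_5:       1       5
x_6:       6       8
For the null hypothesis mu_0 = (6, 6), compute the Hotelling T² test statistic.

Step 1 — sample mean vector:
  mean(U) = (1 + 8 + 1 + 2 + 1 + 6) / 6 = 19/6 = 3.1667
  mean(V) = (8 + 2 + 6 + 1 + 5 + 8) / 6 = 30/6 = 5
  x̄ = (3.1667, 5),  deviation x̄ - mu_0 = (3.1667, 5) - (6, 6) = (-2.8333, -1).

Step 2 — sample covariance matrix, S[i,j] = (1/(n-1)) · Σ_k (x_{k,i} - mean_i) · (x_{k,j} - mean_j), divisor n-1 = 5:
  S[U,U] = ((-2.1667)·(-2.1667) + (4.8333)·(4.8333) + (-2.1667)·(-2.1667) + (-1.1667)·(-1.1667) + (-2.1667)·(-2.1667) + (2.8333)·(2.8333)) / 5 = 46.8333/5 = 9.3667
  S[U,V] = ((-2.1667)·(3) + (4.8333)·(-3) + (-2.1667)·(1) + (-1.1667)·(-4) + (-2.1667)·(0) + (2.8333)·(3)) / 5 = -10/5 = -2
  S[V,V] = ((3)·(3) + (-3)·(-3) + (1)·(1) + (-4)·(-4) + (0)·(0) + (3)·(3)) / 5 = 44/5 = 8.8
  S = [[9.3667, -2],
 [-2, 8.8]].

Step 3 — invert S. det(S) = 9.3667·8.8 - (-2)² = 78.4267.
  S^{-1} = (1/det) · [[d, -b], [-b, a]] = [[0.1122, 0.0255],
 [0.0255, 0.1194]].

Step 4 — quadratic form (x̄ - mu_0)^T · S^{-1} · (x̄ - mu_0):
  S^{-1} · (x̄ - mu_0) = (-0.3434, -0.1917),
  (x̄ - mu_0)^T · [...] = (-2.8333)·(-0.3434) + (-1)·(-0.1917) = 1.1647.

Step 5 — scale by n: T² = 6 · 1.1647 = 6.9883.

T² ≈ 6.9883


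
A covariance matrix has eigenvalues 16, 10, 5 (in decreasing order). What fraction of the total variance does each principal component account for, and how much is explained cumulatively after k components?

Step 1 — total variance = trace(Sigma) = Σ λ_i = 16 + 10 + 5 = 31.

Step 2 — fraction explained by component i = λ_i / Σ λ:
  PC1: 16/31 = 0.5161
  PC2: 10/31 = 0.3226
  PC3: 5/31 = 0.1613

Step 3 — cumulative fraction after k components = (λ_1 + ... + λ_k) / Σ λ:
  k = 1: 16/31 = 0.5161
  k = 2: (16 + 10)/31 = 26/31 = 0.8387
  k = 3: (16 + 10 + 5)/31 = 31/31 = 1

Summary (fraction, with percent):

explained: PC1 0.5161 (51.61%), PC2 0.3226 (32.26%), PC3 0.1613 (16.13%);  cumulative: 0.5161, 0.8387, 1


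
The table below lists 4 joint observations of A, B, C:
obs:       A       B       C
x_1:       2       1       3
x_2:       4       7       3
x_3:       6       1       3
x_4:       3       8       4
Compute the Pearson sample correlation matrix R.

Step 1 — column means:
  mean(A) = (2 + 4 + 6 + 3) / 4 = 15/4 = 3.75
  mean(B) = (1 + 7 + 1 + 8) / 4 = 17/4 = 4.25
  mean(C) = (3 + 3 + 3 + 4) / 4 = 13/4 = 3.25

Step 2 — sample variances and covariances s[i,j] = (1/(n-1)) · Σ_k (x_{k,i} - mean_i) · (x_{k,j} - mean_j), with n-1 = 3:
  s[A,A] = ((-1.75)·(-1.75) + (0.25)·(0.25) + (2.25)·(2.25) + (-0.75)·(-0.75)) / 3 = 8.75/3 = 2.9167
  s[A,B] = ((-1.75)·(-3.25) + (0.25)·(2.75) + (2.25)·(-3.25) + (-0.75)·(3.75)) / 3 = -3.75/3 = -1.25
  s[A,C] = ((-1.75)·(-0.25) + (0.25)·(-0.25) + (2.25)·(-0.25) + (-0.75)·(0.75)) / 3 = -0.75/3 = -0.25
  s[B,B] = ((-3.25)·(-3.25) + (2.75)·(2.75) + (-3.25)·(-3.25) + (3.75)·(3.75)) / 3 = 42.75/3 = 14.25
  s[B,C] = ((-3.25)·(-0.25) + (2.75)·(-0.25) + (-3.25)·(-0.25) + (3.75)·(0.75)) / 3 = 3.75/3 = 1.25
  s[C,C] = ((-0.25)·(-0.25) + (-0.25)·(-0.25) + (-0.25)·(-0.25) + (0.75)·(0.75)) / 3 = 0.75/3 = 0.25
  Sample standard deviations s_i = √(s[i,i]):
  s(A) = √(2.9167) = 1.7078
  s(B) = √(14.25) = 3.7749
  s(C) = √(0.25) = 0.5

Step 3 — r_{ij} = s_{ij} / (s_i · s_j):
  r[A,A] = 1 (diagonal).
  r[A,B] = -1.25 / (1.7078 · 3.7749) = -1.25 / 6.4469 = -0.1939
  r[A,C] = -0.25 / (1.7078 · 0.5) = -0.25 / 0.8539 = -0.2928
  r[B,B] = 1 (diagonal).
  r[B,C] = 1.25 / (3.7749 · 0.5) = 1.25 / 1.8875 = 0.6623
  r[C,C] = 1 (diagonal).

R is symmetric with unit diagonal. Assembling:

R = [[1, -0.1939, -0.2928],
 [-0.1939, 1, 0.6623],
 [-0.2928, 0.6623, 1]]


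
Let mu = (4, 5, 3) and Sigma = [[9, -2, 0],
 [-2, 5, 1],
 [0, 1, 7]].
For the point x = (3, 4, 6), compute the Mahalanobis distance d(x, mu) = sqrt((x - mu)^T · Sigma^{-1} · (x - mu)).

Step 1 — centre the observation: (x - mu) = (-1, -1, 3).

Step 2 — invert Sigma (cofactor / det for 3×3, or solve directly):
  Sigma^{-1} = [[0.1223, 0.0504, -0.0072],
 [0.0504, 0.2266, -0.0324],
 [-0.0072, -0.0324, 0.1475]].

Step 3 — form the quadratic (x - mu)^T · Sigma^{-1} · (x - mu):
  Sigma^{-1} · (x - mu) = (-0.1942, -0.3741, 0.482).
  (x - mu)^T · [Sigma^{-1} · (x - mu)] = (-1)·(-0.1942) + (-1)·(-0.3741) + (3)·(0.482) = 2.0144.

Step 4 — take square root: d = √(2.0144) ≈ 1.4193.

d(x, mu) = √(2.0144) ≈ 1.4193


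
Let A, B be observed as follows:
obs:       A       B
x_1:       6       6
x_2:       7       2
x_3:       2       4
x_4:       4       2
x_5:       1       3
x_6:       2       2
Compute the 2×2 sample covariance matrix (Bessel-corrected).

Step 1 — column means:
  mean(A) = (6 + 7 + 2 + 4 + 1 + 2) / 6 = 22/6 = 3.6667
  mean(B) = (6 + 2 + 4 + 2 + 3 + 2) / 6 = 19/6 = 3.1667

Step 2 — sample covariance S[i,j] = (1/(n-1)) · Σ_k (x_{k,i} - mean_i) · (x_{k,j} - mean_j), with n-1 = 5.
  S[A,A] = ((2.3333)·(2.3333) + (3.3333)·(3.3333) + (-1.6667)·(-1.6667) + (0.3333)·(0.3333) + (-2.6667)·(-2.6667) + (-1.6667)·(-1.6667)) / 5 = 29.3333/5 = 5.8667
  S[A,B] = ((2.3333)·(2.8333) + (3.3333)·(-1.1667) + (-1.6667)·(0.8333) + (0.3333)·(-1.1667) + (-2.6667)·(-0.1667) + (-1.6667)·(-1.1667)) / 5 = 3.3333/5 = 0.6667
  S[B,B] = ((2.8333)·(2.8333) + (-1.1667)·(-1.1667) + (0.8333)·(0.8333) + (-1.1667)·(-1.1667) + (-0.1667)·(-0.1667) + (-1.1667)·(-1.1667)) / 5 = 12.8333/5 = 2.5667

S is symmetric (S[j,i] = S[i,j]). Assembling:

S = [[5.8667, 0.6667],
 [0.6667, 2.5667]]


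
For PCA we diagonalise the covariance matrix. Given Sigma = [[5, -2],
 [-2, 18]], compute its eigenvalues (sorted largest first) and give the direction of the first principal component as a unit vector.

Step 1 — characteristic polynomial of 2×2 Sigma:
  det(Sigma - λI) = λ² - trace · λ + det = 0.
  trace = 5 + 18 = 23, det = 5·18 - (-2)² = 86.
Step 2 — discriminant:
  Δ = trace² - 4·det = 529 - 344 = 185.
Step 3 — eigenvalues:
  λ = (trace ± √Δ)/2 = (23 ± 13.6015)/2,
  λ_1 = 18.3007,  λ_2 = 4.6993.

Step 4 — unit eigenvector for λ_1: solve (Sigma - λ_1 I)v = 0. First row:
  (5 - 18.3007)·v_x + (-2)·v_y = 0, i.e. (-13.3007)·v_x + (-2)·v_y = 0,
  so v ∝ (b, λ_1 - a) = (-2, 13.3007); multiply by -1 so the first entry is positive: u = (2, -13.3007).
  ||u|| = √((2)² + (-13.3007)²) = √(180.9096) ≈ 13.4503,
  v_1 = u/||u|| ≈ (0.1487, -0.9889) (||v_1|| = 1).

λ_1 = 18.3007,  λ_2 = 4.6993;  v_1 ≈ (0.1487, -0.9889)


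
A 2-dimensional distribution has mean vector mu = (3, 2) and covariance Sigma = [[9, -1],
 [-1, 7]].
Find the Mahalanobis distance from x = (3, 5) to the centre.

Step 1 — centre the observation: (x - mu) = (0, 3).

Step 2 — invert Sigma. det(Sigma) = 9·7 - (-1)² = 62.
  Sigma^{-1} = (1/det) · [[d, -b], [-b, a]] = [[0.1129, 0.0161],
 [0.0161, 0.1452]].

Step 3 — form the quadratic (x - mu)^T · Sigma^{-1} · (x - mu):
  Sigma^{-1} · (x - mu) = (0.0484, 0.4355).
  (x - mu)^T · [Sigma^{-1} · (x - mu)] = (0)·(0.0484) + (3)·(0.4355) = 1.3065.

Step 4 — take square root: d = √(1.3065) ≈ 1.143.

d(x, mu) = √(1.3065) ≈ 1.143


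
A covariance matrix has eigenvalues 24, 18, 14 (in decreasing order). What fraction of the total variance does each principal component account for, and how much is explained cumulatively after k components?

Step 1 — total variance = trace(Sigma) = Σ λ_i = 24 + 18 + 14 = 56.

Step 2 — fraction explained by component i = λ_i / Σ λ:
  PC1: 24/56 = 0.4286
  PC2: 18/56 = 0.3214
  PC3: 14/56 = 0.25

Step 3 — cumulative fraction after k components = (λ_1 + ... + λ_k) / Σ λ:
  k = 1: 24/56 = 0.4286
  k = 2: (24 + 18)/56 = 42/56 = 0.75
  k = 3: (24 + 18 + 14)/56 = 56/56 = 1

Summary (fraction, with percent):

explained: PC1 0.4286 (42.86%), PC2 0.3214 (32.14%), PC3 0.25 (25%);  cumulative: 0.4286, 0.75, 1


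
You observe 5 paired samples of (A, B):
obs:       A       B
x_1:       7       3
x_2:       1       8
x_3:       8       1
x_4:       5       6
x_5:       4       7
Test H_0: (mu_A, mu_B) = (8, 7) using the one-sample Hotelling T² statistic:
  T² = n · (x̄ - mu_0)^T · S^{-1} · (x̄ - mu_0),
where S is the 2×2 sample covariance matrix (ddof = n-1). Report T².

Step 1 — sample mean vector:
  mean(A) = (7 + 1 + 8 + 5 + 4) / 5 = 25/5 = 5
  mean(B) = (3 + 8 + 1 + 6 + 7) / 5 = 25/5 = 5
  x̄ = (5, 5),  deviation x̄ - mu_0 = (5, 5) - (8, 7) = (-3, -2).

Step 2 — sample covariance matrix, S[i,j] = (1/(n-1)) · Σ_k (x_{k,i} - mean_i) · (x_{k,j} - mean_j), divisor n-1 = 4:
  S[A,A] = ((2)·(2) + (-4)·(-4) + (3)·(3) + (0)·(0) + (-1)·(-1)) / 4 = 30/4 = 7.5
  S[A,B] = ((2)·(-2) + (-4)·(3) + (3)·(-4) + (0)·(1) + (-1)·(2)) / 4 = -30/4 = -7.5
  S[B,B] = ((-2)·(-2) + (3)·(3) + (-4)·(-4) + (1)·(1) + (2)·(2)) / 4 = 34/4 = 8.5
  S = [[7.5, -7.5],
 [-7.5, 8.5]].

Step 3 — invert S. det(S) = 7.5·8.5 - (-7.5)² = 7.5.
  S^{-1} = (1/det) · [[d, -b], [-b, a]] = [[1.1333, 1],
 [1, 1]].

Step 4 — quadratic form (x̄ - mu_0)^T · S^{-1} · (x̄ - mu_0):
  S^{-1} · (x̄ - mu_0) = (-5.4, -5),
  (x̄ - mu_0)^T · [...] = (-3)·(-5.4) + (-2)·(-5) = 26.2.

Step 5 — scale by n: T² = 5 · 26.2 = 131.

T² ≈ 131


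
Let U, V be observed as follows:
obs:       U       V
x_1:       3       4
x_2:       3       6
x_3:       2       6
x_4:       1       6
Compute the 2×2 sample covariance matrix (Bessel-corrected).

Step 1 — column means:
  mean(U) = (3 + 3 + 2 + 1) / 4 = 9/4 = 2.25
  mean(V) = (4 + 6 + 6 + 6) / 4 = 22/4 = 5.5

Step 2 — sample covariance S[i,j] = (1/(n-1)) · Σ_k (x_{k,i} - mean_i) · (x_{k,j} - mean_j), with n-1 = 3.
  S[U,U] = ((0.75)·(0.75) + (0.75)·(0.75) + (-0.25)·(-0.25) + (-1.25)·(-1.25)) / 3 = 2.75/3 = 0.9167
  S[U,V] = ((0.75)·(-1.5) + (0.75)·(0.5) + (-0.25)·(0.5) + (-1.25)·(0.5)) / 3 = -1.5/3 = -0.5
  S[V,V] = ((-1.5)·(-1.5) + (0.5)·(0.5) + (0.5)·(0.5) + (0.5)·(0.5)) / 3 = 3/3 = 1

S is symmetric (S[j,i] = S[i,j]). Assembling:

S = [[0.9167, -0.5],
 [-0.5, 1]]


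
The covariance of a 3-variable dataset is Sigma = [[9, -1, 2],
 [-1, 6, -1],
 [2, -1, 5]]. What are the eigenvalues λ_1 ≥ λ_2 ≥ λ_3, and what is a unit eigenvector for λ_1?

Step 1 — characteristic polynomial p(λ) = det(λI - Sigma) = λ³ - tr·λ² + c_1·λ - det, where tr = trace, c_1 = sum of the principal 2×2 minors, det = det(Sigma):
  tr = 9 + 6 + 5 = 20,
  c_1 = (9·6 - (-1)²) + (9·5 - (2)²) + (6·5 - (-1)²) = 53 + 41 + 29 = 123,
  det = 9·(6·5 - (-1)²) - (-1)·((-1)·5 - (-1)·(2)) + (2)·((-1)·(-1) - 6·(2)) = 9·(29) - (-1)·(-3) + (2)·(-11) = 236.
  So p(λ) = λ³ - 20λ² + 123λ - 236.
Step 2 — look for an integer root (rational root theorem: any rational root is an integer divisor of 236). Testing λ = 4:
  p(4) = 64 - 320 + 492 - 236 = 0  ✓
  Dividing out (λ - 4): p(λ) = (λ - 4)(λ² - 16λ + 59).
Step 3 — remaining eigenvalues from the quadratic λ² - 16λ + 59 = 0:
  Δ = 16² - 4·59 = 256 - 236 = 20,  λ = (16 ± √20)/2 = (16 ± 4.4721)/2 ≈ 10.2361 or 5.7639.
  Sorted: λ_1 = 10.2361,  λ_2 = 5.7639,  λ_3 = 4  (check: sum = 20 = tr ✓).

Step 4 — unit eigenvector for λ_1 ≈ 10.2361: v spans the null space of (Sigma - λ_1 I), whose rows are
  r_1 = (-1.2361, -1, 2),  r_2 = (-1, -4.2361, -1),  r_3 = (2, -1, -5.2361).
  v is orthogonal to every row, so take v ∝ r_1 × r_2 = ((-1)·(-1) - (2)·(-4.2361), (2)·(-1) - (-1.2361)·(-1), (-1.2361)·(-4.2361) - (-1)·(-1)) ≈ (9.4721, -3.2361, 4.2361).
  Let u = (9.4721, -3.2361, 4.2361).
  ||u|| = √((9.4721)² + (-3.2361)² + (4.2361)²) = √(118.1378) ≈ 10.8691,  v_1 = u/||u|| ≈ (0.8715, -0.2977, 0.3897) (||v_1|| = 1).

λ_1 = 10.2361,  λ_2 = 5.7639,  λ_3 = 4;  v_1 ≈ (0.8715, -0.2977, 0.3897)


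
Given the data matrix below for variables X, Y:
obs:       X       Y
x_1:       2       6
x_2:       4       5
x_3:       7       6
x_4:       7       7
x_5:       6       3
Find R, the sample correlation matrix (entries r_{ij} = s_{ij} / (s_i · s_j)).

Step 1 — column means:
  mean(X) = (2 + 4 + 7 + 7 + 6) / 5 = 26/5 = 5.2
  mean(Y) = (6 + 5 + 6 + 7 + 3) / 5 = 27/5 = 5.4

Step 2 — sample variances and covariances s[i,j] = (1/(n-1)) · Σ_k (x_{k,i} - mean_i) · (x_{k,j} - mean_j), with n-1 = 4:
  s[X,X] = ((-3.2)·(-3.2) + (-1.2)·(-1.2) + (1.8)·(1.8) + (1.8)·(1.8) + (0.8)·(0.8)) / 4 = 18.8/4 = 4.7
  s[X,Y] = ((-3.2)·(0.6) + (-1.2)·(-0.4) + (1.8)·(0.6) + (1.8)·(1.6) + (0.8)·(-2.4)) / 4 = 0.6/4 = 0.15
  s[Y,Y] = ((0.6)·(0.6) + (-0.4)·(-0.4) + (0.6)·(0.6) + (1.6)·(1.6) + (-2.4)·(-2.4)) / 4 = 9.2/4 = 2.3
  Sample standard deviations s_i = √(s[i,i]):
  s(X) = √(4.7) = 2.1679
  s(Y) = √(2.3) = 1.5166

Step 3 — r_{ij} = s_{ij} / (s_i · s_j):
  r[X,X] = 1 (diagonal).
  r[X,Y] = 0.15 / (2.1679 · 1.5166) = 0.15 / 3.2879 = 0.0456
  r[Y,Y] = 1 (diagonal).

R is symmetric with unit diagonal. Assembling:

R = [[1, 0.0456],
 [0.0456, 1]]


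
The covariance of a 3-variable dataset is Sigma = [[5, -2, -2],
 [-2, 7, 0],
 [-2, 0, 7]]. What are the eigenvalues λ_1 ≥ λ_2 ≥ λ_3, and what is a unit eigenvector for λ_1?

Step 1 — characteristic polynomial p(λ) = det(λI - Sigma) = λ³ - tr·λ² + c_1·λ - det, where tr = trace, c_1 = sum of the principal 2×2 minors, det = det(Sigma):
  tr = 5 + 7 + 7 = 19,
  c_1 = (5·7 - (-2)²) + (5·7 - (-2)²) + (7·7 - (0)²) = 31 + 31 + 49 = 111,
  det = 5·(7·7 - (0)²) - (-2)·((-2)·7 - (0)·(-2)) + (-2)·((-2)·(0) - 7·(-2)) = 5·(49) - (-2)·(-14) + (-2)·(14) = 189.
  So p(λ) = λ³ - 19λ² + 111λ - 189.
Step 2 — look for an integer root (rational root theorem: any rational root is an integer divisor of 189). Testing λ = 3:
  p(3) = 27 - 171 + 333 - 189 = 0  ✓
  Dividing out (λ - 3): p(λ) = (λ - 3)(λ² - 16λ + 63).
Step 3 — remaining eigenvalues from the quadratic λ² - 16λ + 63 = 0:
  Δ = 16² - 4·63 = 256 - 252 = 4,  λ = (16 ± √4)/2 = (16 ± 2)/2 = 9 or 7.
  Sorted: λ_1 = 9,  λ_2 = 7,  λ_3 = 3  (check: sum = 19 = tr ✓).

Step 4 — unit eigenvector for λ_1 = 9: v spans the null space of (Sigma - λ_1 I), whose rows are
  r_1 = (-4, -2, -2),  r_2 = (-2, -2, 0),  r_3 = (-2, 0, -2).
  v is orthogonal to every row, so take v ∝ r_1 × r_2 = ((-2)·(0) - (-2)·(-2), (-2)·(-2) - (-4)·(0), (-4)·(-2) - (-2)·(-2)) = (-4, 4, 4).
  Rescale (divide by 4; multiply by -1 so the first nonzero entry is positive): u = (1, -1, -1).
  ||u|| = √((1)² + (-1)² + (-1)²) = √(3) ≈ 1.7321,  v_1 = u/||u|| ≈ (0.5774, -0.5774, -0.5774) (||v_1|| = 1).

λ_1 = 9,  λ_2 = 7,  λ_3 = 3;  v_1 ≈ (0.5774, -0.5774, -0.5774)


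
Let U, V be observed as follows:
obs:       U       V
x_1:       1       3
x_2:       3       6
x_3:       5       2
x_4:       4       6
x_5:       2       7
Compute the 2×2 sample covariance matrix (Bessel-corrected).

Step 1 — column means:
  mean(U) = (1 + 3 + 5 + 4 + 2) / 5 = 15/5 = 3
  mean(V) = (3 + 6 + 2 + 6 + 7) / 5 = 24/5 = 4.8

Step 2 — sample covariance S[i,j] = (1/(n-1)) · Σ_k (x_{k,i} - mean_i) · (x_{k,j} - mean_j), with n-1 = 4.
  S[U,U] = ((-2)·(-2) + (0)·(0) + (2)·(2) + (1)·(1) + (-1)·(-1)) / 4 = 10/4 = 2.5
  S[U,V] = ((-2)·(-1.8) + (0)·(1.2) + (2)·(-2.8) + (1)·(1.2) + (-1)·(2.2)) / 4 = -3/4 = -0.75
  S[V,V] = ((-1.8)·(-1.8) + (1.2)·(1.2) + (-2.8)·(-2.8) + (1.2)·(1.2) + (2.2)·(2.2)) / 4 = 18.8/4 = 4.7

S is symmetric (S[j,i] = S[i,j]). Assembling:

S = [[2.5, -0.75],
 [-0.75, 4.7]]


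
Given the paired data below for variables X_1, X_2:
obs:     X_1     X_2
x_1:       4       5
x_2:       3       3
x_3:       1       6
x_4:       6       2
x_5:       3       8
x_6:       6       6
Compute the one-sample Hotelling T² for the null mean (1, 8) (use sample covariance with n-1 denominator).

Step 1 — sample mean vector:
  mean(X_1) = (4 + 3 + 1 + 6 + 3 + 6) / 6 = 23/6 = 3.8333
  mean(X_2) = (5 + 3 + 6 + 2 + 8 + 6) / 6 = 30/6 = 5
  x̄ = (3.8333, 5),  deviation x̄ - mu_0 = (3.8333, 5) - (1, 8) = (2.8333, -3).

Step 2 — sample covariance matrix, S[i,j] = (1/(n-1)) · Σ_k (x_{k,i} - mean_i) · (x_{k,j} - mean_j), divisor n-1 = 5:
  S[X_1,X_1] = ((0.1667)·(0.1667) + (-0.8333)·(-0.8333) + (-2.8333)·(-2.8333) + (2.1667)·(2.1667) + (-0.8333)·(-0.8333) + (2.1667)·(2.1667)) / 5 = 18.8333/5 = 3.7667
  S[X_1,X_2] = ((0.1667)·(0) + (-0.8333)·(-2) + (-2.8333)·(1) + (2.1667)·(-3) + (-0.8333)·(3) + (2.1667)·(1)) / 5 = -8/5 = -1.6
  S[X_2,X_2] = ((0)·(0) + (-2)·(-2) + (1)·(1) + (-3)·(-3) + (3)·(3) + (1)·(1)) / 5 = 24/5 = 4.8
  S = [[3.7667, -1.6],
 [-1.6, 4.8]].

Step 3 — invert S. det(S) = 3.7667·4.8 - (-1.6)² = 15.52.
  S^{-1} = (1/det) · [[d, -b], [-b, a]] = [[0.3093, 0.1031],
 [0.1031, 0.2427]].

Step 4 — quadratic form (x̄ - mu_0)^T · S^{-1} · (x̄ - mu_0):
  S^{-1} · (x̄ - mu_0) = (0.567, -0.436),
  (x̄ - mu_0)^T · [...] = (2.8333)·(0.567) + (-3)·(-0.436) = 2.9145.

Step 5 — scale by n: T² = 6 · 2.9145 = 17.4871.

T² ≈ 17.4871


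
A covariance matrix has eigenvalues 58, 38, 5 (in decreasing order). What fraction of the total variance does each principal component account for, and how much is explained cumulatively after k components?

Step 1 — total variance = trace(Sigma) = Σ λ_i = 58 + 38 + 5 = 101.

Step 2 — fraction explained by component i = λ_i / Σ λ:
  PC1: 58/101 = 0.5743
  PC2: 38/101 = 0.3762
  PC3: 5/101 = 0.0495

Step 3 — cumulative fraction after k components = (λ_1 + ... + λ_k) / Σ λ:
  k = 1: 58/101 = 0.5743
  k = 2: (58 + 38)/101 = 96/101 = 0.9505
  k = 3: (58 + 38 + 5)/101 = 101/101 = 1

Summary (fraction, with percent):

explained: PC1 0.5743 (57.43%), PC2 0.3762 (37.62%), PC3 0.0495 (4.95%);  cumulative: 0.5743, 0.9505, 1


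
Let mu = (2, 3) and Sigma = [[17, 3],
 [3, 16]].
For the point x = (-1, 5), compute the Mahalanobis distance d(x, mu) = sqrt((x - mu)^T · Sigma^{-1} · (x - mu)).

Step 1 — centre the observation: (x - mu) = (-3, 2).

Step 2 — invert Sigma. det(Sigma) = 17·16 - (3)² = 263.
  Sigma^{-1} = (1/det) · [[d, -b], [-b, a]] = [[0.0608, -0.0114],
 [-0.0114, 0.0646]].

Step 3 — form the quadratic (x - mu)^T · Sigma^{-1} · (x - mu):
  Sigma^{-1} · (x - mu) = (-0.2053, 0.1635).
  (x - mu)^T · [Sigma^{-1} · (x - mu)] = (-3)·(-0.2053) + (2)·(0.1635) = 0.943.

Step 4 — take square root: d = √(0.943) ≈ 0.9711.

d(x, mu) = √(0.943) ≈ 0.9711


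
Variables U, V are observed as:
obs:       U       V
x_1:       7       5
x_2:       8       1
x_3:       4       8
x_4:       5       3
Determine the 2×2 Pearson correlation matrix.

Step 1 — column means:
  mean(U) = (7 + 8 + 4 + 5) / 4 = 24/4 = 6
  mean(V) = (5 + 1 + 8 + 3) / 4 = 17/4 = 4.25

Step 2 — sample variances and covariances s[i,j] = (1/(n-1)) · Σ_k (x_{k,i} - mean_i) · (x_{k,j} - mean_j), with n-1 = 3:
  s[U,U] = ((1)·(1) + (2)·(2) + (-2)·(-2) + (-1)·(-1)) / 3 = 10/3 = 3.3333
  s[U,V] = ((1)·(0.75) + (2)·(-3.25) + (-2)·(3.75) + (-1)·(-1.25)) / 3 = -12/3 = -4
  s[V,V] = ((0.75)·(0.75) + (-3.25)·(-3.25) + (3.75)·(3.75) + (-1.25)·(-1.25)) / 3 = 26.75/3 = 8.9167
  Sample standard deviations s_i = √(s[i,i]):
  s(U) = √(3.3333) = 1.8257
  s(V) = √(8.9167) = 2.9861

Step 3 — r_{ij} = s_{ij} / (s_i · s_j):
  r[U,U] = 1 (diagonal).
  r[U,V] = -4 / (1.8257 · 2.9861) = -4 / 5.4518 = -0.7337
  r[V,V] = 1 (diagonal).

R is symmetric with unit diagonal. Assembling:

R = [[1, -0.7337],
 [-0.7337, 1]]


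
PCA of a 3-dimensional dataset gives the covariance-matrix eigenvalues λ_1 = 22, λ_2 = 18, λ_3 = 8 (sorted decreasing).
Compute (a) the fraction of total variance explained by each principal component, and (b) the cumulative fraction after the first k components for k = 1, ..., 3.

Step 1 — total variance = trace(Sigma) = Σ λ_i = 22 + 18 + 8 = 48.

Step 2 — fraction explained by component i = λ_i / Σ λ:
  PC1: 22/48 = 0.4583
  PC2: 18/48 = 0.375
  PC3: 8/48 = 0.1667

Step 3 — cumulative fraction after k components = (λ_1 + ... + λ_k) / Σ λ:
  k = 1: 22/48 = 0.4583
  k = 2: (22 + 18)/48 = 40/48 = 0.8333
  k = 3: (22 + 18 + 8)/48 = 48/48 = 1

Summary (fraction, with percent):

explained: PC1 0.4583 (45.83%), PC2 0.375 (37.5%), PC3 0.1667 (16.67%);  cumulative: 0.4583, 0.8333, 1


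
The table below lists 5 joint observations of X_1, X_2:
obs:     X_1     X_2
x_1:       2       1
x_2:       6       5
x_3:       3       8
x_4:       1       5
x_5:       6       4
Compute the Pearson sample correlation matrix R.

Step 1 — column means:
  mean(X_1) = (2 + 6 + 3 + 1 + 6) / 5 = 18/5 = 3.6
  mean(X_2) = (1 + 5 + 8 + 5 + 4) / 5 = 23/5 = 4.6

Step 2 — sample variances and covariances s[i,j] = (1/(n-1)) · Σ_k (x_{k,i} - mean_i) · (x_{k,j} - mean_j), with n-1 = 4:
  s[X_1,X_1] = ((-1.6)·(-1.6) + (2.4)·(2.4) + (-0.6)·(-0.6) + (-2.6)·(-2.6) + (2.4)·(2.4)) / 4 = 21.2/4 = 5.3
  s[X_1,X_2] = ((-1.6)·(-3.6) + (2.4)·(0.4) + (-0.6)·(3.4) + (-2.6)·(0.4) + (2.4)·(-0.6)) / 4 = 2.2/4 = 0.55
  s[X_2,X_2] = ((-3.6)·(-3.6) + (0.4)·(0.4) + (3.4)·(3.4) + (0.4)·(0.4) + (-0.6)·(-0.6)) / 4 = 25.2/4 = 6.3
  Sample standard deviations s_i = √(s[i,i]):
  s(X_1) = √(5.3) = 2.3022
  s(X_2) = √(6.3) = 2.51

Step 3 — r_{ij} = s_{ij} / (s_i · s_j):
  r[X_1,X_1] = 1 (diagonal).
  r[X_1,X_2] = 0.55 / (2.3022 · 2.51) = 0.55 / 5.7784 = 0.0952
  r[X_2,X_2] = 1 (diagonal).

R is symmetric with unit diagonal. Assembling:

R = [[1, 0.0952],
 [0.0952, 1]]


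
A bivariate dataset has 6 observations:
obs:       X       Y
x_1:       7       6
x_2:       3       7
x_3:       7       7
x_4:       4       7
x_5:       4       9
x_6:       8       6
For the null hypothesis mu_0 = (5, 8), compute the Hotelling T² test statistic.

Step 1 — sample mean vector:
  mean(X) = (7 + 3 + 7 + 4 + 4 + 8) / 6 = 33/6 = 5.5
  mean(Y) = (6 + 7 + 7 + 7 + 9 + 6) / 6 = 42/6 = 7
  x̄ = (5.5, 7),  deviation x̄ - mu_0 = (5.5, 7) - (5, 8) = (0.5, -1).

Step 2 — sample covariance matrix, S[i,j] = (1/(n-1)) · Σ_k (x_{k,i} - mean_i) · (x_{k,j} - mean_j), divisor n-1 = 5:
  S[X,X] = ((1.5)·(1.5) + (-2.5)·(-2.5) + (1.5)·(1.5) + (-1.5)·(-1.5) + (-1.5)·(-1.5) + (2.5)·(2.5)) / 5 = 21.5/5 = 4.3
  S[X,Y] = ((1.5)·(-1) + (-2.5)·(0) + (1.5)·(0) + (-1.5)·(0) + (-1.5)·(2) + (2.5)·(-1)) / 5 = -7/5 = -1.4
  S[Y,Y] = ((-1)·(-1) + (0)·(0) + (0)·(0) + (0)·(0) + (2)·(2) + (-1)·(-1)) / 5 = 6/5 = 1.2
  S = [[4.3, -1.4],
 [-1.4, 1.2]].

Step 3 — invert S. det(S) = 4.3·1.2 - (-1.4)² = 3.2.
  S^{-1} = (1/det) · [[d, -b], [-b, a]] = [[0.375, 0.4375],
 [0.4375, 1.3437]].

Step 4 — quadratic form (x̄ - mu_0)^T · S^{-1} · (x̄ - mu_0):
  S^{-1} · (x̄ - mu_0) = (-0.25, -1.125),
  (x̄ - mu_0)^T · [...] = (0.5)·(-0.25) + (-1)·(-1.125) = 1.

Step 5 — scale by n: T² = 6 · 1 = 6.

T² ≈ 6


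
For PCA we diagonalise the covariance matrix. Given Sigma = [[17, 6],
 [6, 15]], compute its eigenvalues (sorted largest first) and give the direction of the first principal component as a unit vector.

Step 1 — characteristic polynomial of 2×2 Sigma:
  det(Sigma - λI) = λ² - trace · λ + det = 0.
  trace = 17 + 15 = 32, det = 17·15 - (6)² = 219.
Step 2 — discriminant:
  Δ = trace² - 4·det = 1024 - 876 = 148.
Step 3 — eigenvalues:
  λ = (trace ± √Δ)/2 = (32 ± 12.1655)/2,
  λ_1 = 22.0828,  λ_2 = 9.9172.

Step 4 — unit eigenvector for λ_1: solve (Sigma - λ_1 I)v = 0. First row:
  (17 - 22.0828)·v_x + (6)·v_y = 0, i.e. (-5.0828)·v_x + (6)·v_y = 0,
  so v ∝ (b, λ_1 - a) = (6, 5.0828) = u.
  ||u|| = √((6)² + (5.0828)²) = √(61.8345) ≈ 7.8635,
  v_1 = u/||u|| ≈ (0.763, 0.6464) (||v_1|| = 1).

λ_1 = 22.0828,  λ_2 = 9.9172;  v_1 ≈ (0.763, 0.6464)


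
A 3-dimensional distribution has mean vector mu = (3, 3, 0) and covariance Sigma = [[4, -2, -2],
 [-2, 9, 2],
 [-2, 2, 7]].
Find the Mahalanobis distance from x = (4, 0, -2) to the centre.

Step 1 — centre the observation: (x - mu) = (1, -3, -2).

Step 2 — invert Sigma (cofactor / det for 3×3, or solve directly):
  Sigma^{-1} = [[0.3138, 0.0532, 0.0745],
 [0.0532, 0.1277, -0.0213],
 [0.0745, -0.0213, 0.1702]].

Step 3 — form the quadratic (x - mu)^T · Sigma^{-1} · (x - mu):
  Sigma^{-1} · (x - mu) = (0.0053, -0.2872, -0.2021).
  (x - mu)^T · [Sigma^{-1} · (x - mu)] = (1)·(0.0053) + (-3)·(-0.2872) + (-2)·(-0.2021) = 1.2713.

Step 4 — take square root: d = √(1.2713) ≈ 1.1275.

d(x, mu) = √(1.2713) ≈ 1.1275


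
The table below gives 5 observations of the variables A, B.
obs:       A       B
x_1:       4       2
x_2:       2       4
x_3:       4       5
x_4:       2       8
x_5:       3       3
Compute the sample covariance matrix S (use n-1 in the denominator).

Step 1 — column means:
  mean(A) = (4 + 2 + 4 + 2 + 3) / 5 = 15/5 = 3
  mean(B) = (2 + 4 + 5 + 8 + 3) / 5 = 22/5 = 4.4

Step 2 — sample covariance S[i,j] = (1/(n-1)) · Σ_k (x_{k,i} - mean_i) · (x_{k,j} - mean_j), with n-1 = 4.
  S[A,A] = ((1)·(1) + (-1)·(-1) + (1)·(1) + (-1)·(-1) + (0)·(0)) / 4 = 4/4 = 1
  S[A,B] = ((1)·(-2.4) + (-1)·(-0.4) + (1)·(0.6) + (-1)·(3.6) + (0)·(-1.4)) / 4 = -5/4 = -1.25
  S[B,B] = ((-2.4)·(-2.4) + (-0.4)·(-0.4) + (0.6)·(0.6) + (3.6)·(3.6) + (-1.4)·(-1.4)) / 4 = 21.2/4 = 5.3

S is symmetric (S[j,i] = S[i,j]). Assembling:

S = [[1, -1.25],
 [-1.25, 5.3]]


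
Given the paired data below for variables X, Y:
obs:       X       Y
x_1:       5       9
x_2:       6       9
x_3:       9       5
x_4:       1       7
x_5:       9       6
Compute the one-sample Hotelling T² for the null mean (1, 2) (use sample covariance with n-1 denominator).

Step 1 — sample mean vector:
  mean(X) = (5 + 6 + 9 + 1 + 9) / 5 = 30/5 = 6
  mean(Y) = (9 + 9 + 5 + 7 + 6) / 5 = 36/5 = 7.2
  x̄ = (6, 7.2),  deviation x̄ - mu_0 = (6, 7.2) - (1, 2) = (5, 5.2).

Step 2 — sample covariance matrix, S[i,j] = (1/(n-1)) · Σ_k (x_{k,i} - mean_i) · (x_{k,j} - mean_j), divisor n-1 = 4:
  S[X,X] = ((-1)·(-1) + (0)·(0) + (3)·(3) + (-5)·(-5) + (3)·(3)) / 4 = 44/4 = 11
  S[X,Y] = ((-1)·(1.8) + (0)·(1.8) + (3)·(-2.2) + (-5)·(-0.2) + (3)·(-1.2)) / 4 = -11/4 = -2.75
  S[Y,Y] = ((1.8)·(1.8) + (1.8)·(1.8) + (-2.2)·(-2.2) + (-0.2)·(-0.2) + (-1.2)·(-1.2)) / 4 = 12.8/4 = 3.2
  S = [[11, -2.75],
 [-2.75, 3.2]].

Step 3 — invert S. det(S) = 11·3.2 - (-2.75)² = 27.6375.
  S^{-1} = (1/det) · [[d, -b], [-b, a]] = [[0.1158, 0.0995],
 [0.0995, 0.398]].

Step 4 — quadratic form (x̄ - mu_0)^T · S^{-1} · (x̄ - mu_0):
  S^{-1} · (x̄ - mu_0) = (1.0963, 2.5672),
  (x̄ - mu_0)^T · [...] = (5)·(1.0963) + (5.2)·(2.5672) = 18.8309.

Step 5 — scale by n: T² = 5 · 18.8309 = 94.1547.

T² ≈ 94.1547


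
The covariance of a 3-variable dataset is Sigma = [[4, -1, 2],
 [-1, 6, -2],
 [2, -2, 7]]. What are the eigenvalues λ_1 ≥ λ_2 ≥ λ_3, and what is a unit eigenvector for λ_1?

Step 1 — characteristic polynomial p(λ) = det(λI - Sigma) = λ³ - tr·λ² + c_1·λ - det, where tr = trace, c_1 = sum of the principal 2×2 minors, det = det(Sigma):
  tr = 4 + 6 + 7 = 17,
  c_1 = (4·6 - (-1)²) + (4·7 - (2)²) + (6·7 - (-2)²) = 23 + 24 + 38 = 85,
  det = 4·(6·7 - (-2)²) - (-1)·((-1)·7 - (-2)·(2)) + (2)·((-1)·(-2) - 6·(2)) = 4·(38) - (-1)·(-3) + (2)·(-10) = 129.
  So p(λ) = λ³ - 17λ² + 85λ - 129.
Step 2 — look for an integer root (rational root theorem: any rational root is an integer divisor of 129). Testing λ = 3:
  p(3) = 27 - 153 + 255 - 129 = 0  ✓
  Dividing out (λ - 3): p(λ) = (λ - 3)(λ² - 14λ + 43).
Step 3 — remaining eigenvalues from the quadratic λ² - 14λ + 43 = 0:
  Δ = 14² - 4·43 = 196 - 172 = 24,  λ = (14 ± √24)/2 = (14 ± 4.899)/2 ≈ 9.4495 or 4.5505.
  Sorted: λ_1 = 9.4495,  λ_2 = 4.5505,  λ_3 = 3  (check: sum = 17 = tr ✓).

Step 4 — unit eigenvector for λ_1 ≈ 9.4495: v spans the null space of (Sigma - λ_1 I), whose rows are
  r_1 = (-5.4495, -1, 2),  r_2 = (-1, -3.4495, -2),  r_3 = (2, -2, -2.4495).
  v is orthogonal to every row, so take v ∝ r_1 × r_2 = ((-1)·(-2) - (2)·(-3.4495), (2)·(-1) - (-5.4495)·(-2), (-5.4495)·(-3.4495) - (-1)·(-1)) ≈ (8.899, -12.899, 17.798).
  Let u = (8.899, -12.899, 17.798).
  ||u|| = √((8.899)² + (-12.899)² + (17.798)²) = √(562.3429) ≈ 23.7138,  v_1 = u/||u|| ≈ (0.3753, -0.5439, 0.7505) (||v_1|| = 1).

λ_1 = 9.4495,  λ_2 = 4.5505,  λ_3 = 3;  v_1 ≈ (0.3753, -0.5439, 0.7505)
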